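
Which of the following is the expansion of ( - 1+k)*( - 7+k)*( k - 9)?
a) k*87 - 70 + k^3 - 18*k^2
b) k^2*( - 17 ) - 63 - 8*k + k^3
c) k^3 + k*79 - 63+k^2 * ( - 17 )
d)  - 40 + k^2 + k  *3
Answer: c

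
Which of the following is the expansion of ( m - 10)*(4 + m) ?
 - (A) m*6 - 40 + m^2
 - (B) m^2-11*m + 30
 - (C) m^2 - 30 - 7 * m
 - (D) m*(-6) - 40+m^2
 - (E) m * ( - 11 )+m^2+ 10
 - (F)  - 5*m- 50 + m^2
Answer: D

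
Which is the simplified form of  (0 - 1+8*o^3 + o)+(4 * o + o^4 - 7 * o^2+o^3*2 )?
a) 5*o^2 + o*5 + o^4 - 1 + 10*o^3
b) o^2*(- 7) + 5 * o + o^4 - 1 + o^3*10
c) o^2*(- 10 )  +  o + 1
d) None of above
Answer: b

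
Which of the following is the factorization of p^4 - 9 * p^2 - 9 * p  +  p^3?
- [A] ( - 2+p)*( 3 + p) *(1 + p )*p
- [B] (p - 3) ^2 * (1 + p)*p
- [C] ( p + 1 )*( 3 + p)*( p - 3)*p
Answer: C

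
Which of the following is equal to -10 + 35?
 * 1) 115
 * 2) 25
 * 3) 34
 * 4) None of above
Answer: 2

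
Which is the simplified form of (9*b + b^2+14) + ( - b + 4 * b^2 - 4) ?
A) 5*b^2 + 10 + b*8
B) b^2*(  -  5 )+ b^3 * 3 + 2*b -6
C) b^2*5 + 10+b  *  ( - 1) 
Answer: A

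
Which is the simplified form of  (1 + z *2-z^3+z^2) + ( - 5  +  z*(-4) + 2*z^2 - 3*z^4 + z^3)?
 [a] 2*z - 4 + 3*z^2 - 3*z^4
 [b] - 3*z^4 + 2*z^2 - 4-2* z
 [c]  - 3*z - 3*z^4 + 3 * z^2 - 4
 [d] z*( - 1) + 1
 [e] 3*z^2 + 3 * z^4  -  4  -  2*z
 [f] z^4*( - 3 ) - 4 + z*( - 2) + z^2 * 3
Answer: f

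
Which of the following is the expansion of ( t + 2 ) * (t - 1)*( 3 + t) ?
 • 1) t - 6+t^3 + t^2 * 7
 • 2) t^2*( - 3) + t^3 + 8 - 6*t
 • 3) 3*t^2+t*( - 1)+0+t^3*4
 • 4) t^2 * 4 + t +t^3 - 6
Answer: 4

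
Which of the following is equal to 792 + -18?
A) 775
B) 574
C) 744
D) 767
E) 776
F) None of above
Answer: F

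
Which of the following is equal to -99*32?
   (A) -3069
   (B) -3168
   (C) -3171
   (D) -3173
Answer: B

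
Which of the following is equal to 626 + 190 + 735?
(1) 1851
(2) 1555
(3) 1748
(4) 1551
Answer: 4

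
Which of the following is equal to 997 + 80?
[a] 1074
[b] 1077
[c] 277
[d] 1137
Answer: b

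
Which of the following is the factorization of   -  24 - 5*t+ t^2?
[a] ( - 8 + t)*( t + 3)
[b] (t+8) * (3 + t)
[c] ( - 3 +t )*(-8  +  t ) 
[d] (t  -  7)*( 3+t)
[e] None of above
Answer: a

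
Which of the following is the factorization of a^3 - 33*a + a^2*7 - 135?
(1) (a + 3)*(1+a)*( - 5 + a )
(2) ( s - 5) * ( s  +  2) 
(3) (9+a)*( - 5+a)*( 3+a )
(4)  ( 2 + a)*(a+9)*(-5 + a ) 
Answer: 3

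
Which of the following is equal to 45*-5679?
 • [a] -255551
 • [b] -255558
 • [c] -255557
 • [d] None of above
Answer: d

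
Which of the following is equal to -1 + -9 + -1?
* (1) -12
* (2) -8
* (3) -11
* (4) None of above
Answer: 3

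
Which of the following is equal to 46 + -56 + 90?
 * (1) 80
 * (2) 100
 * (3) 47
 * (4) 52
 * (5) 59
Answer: 1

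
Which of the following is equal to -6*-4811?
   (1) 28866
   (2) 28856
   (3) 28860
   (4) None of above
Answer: 1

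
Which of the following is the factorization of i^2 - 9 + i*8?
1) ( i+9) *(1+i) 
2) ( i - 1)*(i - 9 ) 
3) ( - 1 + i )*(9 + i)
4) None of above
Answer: 3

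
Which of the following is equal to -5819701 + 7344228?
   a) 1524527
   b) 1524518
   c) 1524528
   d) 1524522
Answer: a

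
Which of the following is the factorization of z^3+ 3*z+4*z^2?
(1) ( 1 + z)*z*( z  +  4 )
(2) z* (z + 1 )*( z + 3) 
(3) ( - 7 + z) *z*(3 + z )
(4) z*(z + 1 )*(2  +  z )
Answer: 2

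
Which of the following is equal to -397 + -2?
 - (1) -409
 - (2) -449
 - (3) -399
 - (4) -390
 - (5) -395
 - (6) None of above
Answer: 3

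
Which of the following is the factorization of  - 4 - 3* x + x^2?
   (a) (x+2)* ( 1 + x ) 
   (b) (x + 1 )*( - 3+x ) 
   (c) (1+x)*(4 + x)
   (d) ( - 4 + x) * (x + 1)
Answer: d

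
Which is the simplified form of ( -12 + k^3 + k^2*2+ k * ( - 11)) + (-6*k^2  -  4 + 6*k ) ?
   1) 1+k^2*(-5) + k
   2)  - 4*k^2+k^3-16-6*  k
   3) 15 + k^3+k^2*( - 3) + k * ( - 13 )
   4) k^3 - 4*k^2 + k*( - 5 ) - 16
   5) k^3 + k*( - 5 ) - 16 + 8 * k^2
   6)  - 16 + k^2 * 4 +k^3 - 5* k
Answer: 4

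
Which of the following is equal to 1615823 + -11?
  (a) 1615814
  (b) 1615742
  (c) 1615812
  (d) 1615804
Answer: c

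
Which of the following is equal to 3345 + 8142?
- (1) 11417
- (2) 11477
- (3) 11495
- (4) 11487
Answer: 4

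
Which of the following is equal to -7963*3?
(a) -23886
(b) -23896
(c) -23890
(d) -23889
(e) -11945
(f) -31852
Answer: d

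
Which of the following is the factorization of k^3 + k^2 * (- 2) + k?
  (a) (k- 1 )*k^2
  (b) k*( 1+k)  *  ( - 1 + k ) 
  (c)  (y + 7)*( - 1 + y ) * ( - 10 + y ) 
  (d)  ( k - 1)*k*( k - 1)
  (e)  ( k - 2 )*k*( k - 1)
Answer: d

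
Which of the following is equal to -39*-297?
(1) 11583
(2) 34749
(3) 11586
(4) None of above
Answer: 1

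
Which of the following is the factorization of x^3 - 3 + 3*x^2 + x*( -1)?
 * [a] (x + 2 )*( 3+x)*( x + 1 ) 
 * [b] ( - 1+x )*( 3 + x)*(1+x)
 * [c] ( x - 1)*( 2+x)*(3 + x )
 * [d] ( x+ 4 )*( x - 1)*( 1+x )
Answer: b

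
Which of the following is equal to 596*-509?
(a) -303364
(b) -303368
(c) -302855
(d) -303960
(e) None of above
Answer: a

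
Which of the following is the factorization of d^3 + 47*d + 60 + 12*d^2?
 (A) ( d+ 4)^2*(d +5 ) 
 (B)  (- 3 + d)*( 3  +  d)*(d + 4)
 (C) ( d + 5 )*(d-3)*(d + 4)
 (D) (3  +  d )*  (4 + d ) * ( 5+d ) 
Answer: D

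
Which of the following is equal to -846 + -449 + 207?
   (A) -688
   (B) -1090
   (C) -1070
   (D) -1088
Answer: D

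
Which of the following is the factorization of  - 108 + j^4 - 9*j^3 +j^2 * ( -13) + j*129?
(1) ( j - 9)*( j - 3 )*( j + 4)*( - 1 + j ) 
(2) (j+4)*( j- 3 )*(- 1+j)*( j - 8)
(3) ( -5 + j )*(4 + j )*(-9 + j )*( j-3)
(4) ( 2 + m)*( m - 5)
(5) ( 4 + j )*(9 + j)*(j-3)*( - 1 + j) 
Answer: 1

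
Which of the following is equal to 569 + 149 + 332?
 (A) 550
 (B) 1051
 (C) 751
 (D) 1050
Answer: D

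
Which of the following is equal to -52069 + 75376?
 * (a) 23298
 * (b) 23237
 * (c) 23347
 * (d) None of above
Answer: d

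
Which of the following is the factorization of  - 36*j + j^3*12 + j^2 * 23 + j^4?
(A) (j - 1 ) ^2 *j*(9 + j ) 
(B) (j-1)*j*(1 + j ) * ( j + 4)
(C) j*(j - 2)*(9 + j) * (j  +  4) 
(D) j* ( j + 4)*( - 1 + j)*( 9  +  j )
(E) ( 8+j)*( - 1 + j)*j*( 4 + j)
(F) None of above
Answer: D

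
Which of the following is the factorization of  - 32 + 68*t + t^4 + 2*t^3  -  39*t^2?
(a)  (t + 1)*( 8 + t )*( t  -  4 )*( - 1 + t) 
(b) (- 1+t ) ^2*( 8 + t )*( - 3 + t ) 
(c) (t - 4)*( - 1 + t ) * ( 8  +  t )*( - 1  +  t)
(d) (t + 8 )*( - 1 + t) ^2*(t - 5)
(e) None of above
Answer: c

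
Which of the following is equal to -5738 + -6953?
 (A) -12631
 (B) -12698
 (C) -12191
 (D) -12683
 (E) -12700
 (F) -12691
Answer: F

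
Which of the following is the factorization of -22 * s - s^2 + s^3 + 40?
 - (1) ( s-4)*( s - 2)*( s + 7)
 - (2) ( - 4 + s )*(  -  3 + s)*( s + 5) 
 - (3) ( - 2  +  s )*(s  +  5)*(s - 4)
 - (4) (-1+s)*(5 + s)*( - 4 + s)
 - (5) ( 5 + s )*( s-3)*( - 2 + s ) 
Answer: 3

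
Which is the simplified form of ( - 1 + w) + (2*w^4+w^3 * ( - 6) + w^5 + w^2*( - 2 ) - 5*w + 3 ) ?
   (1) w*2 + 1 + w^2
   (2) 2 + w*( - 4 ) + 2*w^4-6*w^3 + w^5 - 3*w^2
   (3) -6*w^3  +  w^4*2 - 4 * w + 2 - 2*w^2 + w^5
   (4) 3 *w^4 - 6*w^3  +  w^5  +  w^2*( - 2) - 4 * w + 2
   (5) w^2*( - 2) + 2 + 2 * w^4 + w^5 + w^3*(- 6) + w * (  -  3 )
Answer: 3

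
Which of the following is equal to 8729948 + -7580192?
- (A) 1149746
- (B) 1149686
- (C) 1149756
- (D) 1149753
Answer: C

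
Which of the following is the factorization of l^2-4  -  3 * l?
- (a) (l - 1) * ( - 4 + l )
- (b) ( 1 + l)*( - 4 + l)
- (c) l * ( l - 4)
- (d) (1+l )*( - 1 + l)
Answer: b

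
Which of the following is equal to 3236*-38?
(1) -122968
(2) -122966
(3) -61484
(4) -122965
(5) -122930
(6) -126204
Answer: 1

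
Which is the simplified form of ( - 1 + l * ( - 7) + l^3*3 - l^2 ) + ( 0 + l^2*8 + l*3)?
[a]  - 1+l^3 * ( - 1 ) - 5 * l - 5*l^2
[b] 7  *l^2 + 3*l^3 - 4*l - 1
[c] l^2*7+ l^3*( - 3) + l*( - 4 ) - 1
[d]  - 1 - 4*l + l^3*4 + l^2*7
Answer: b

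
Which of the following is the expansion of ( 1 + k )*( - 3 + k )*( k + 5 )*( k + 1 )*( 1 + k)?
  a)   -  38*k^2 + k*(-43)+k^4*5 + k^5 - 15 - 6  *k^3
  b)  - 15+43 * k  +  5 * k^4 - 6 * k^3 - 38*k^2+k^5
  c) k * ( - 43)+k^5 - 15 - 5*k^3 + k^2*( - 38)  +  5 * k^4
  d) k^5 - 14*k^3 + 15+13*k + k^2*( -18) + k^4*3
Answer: a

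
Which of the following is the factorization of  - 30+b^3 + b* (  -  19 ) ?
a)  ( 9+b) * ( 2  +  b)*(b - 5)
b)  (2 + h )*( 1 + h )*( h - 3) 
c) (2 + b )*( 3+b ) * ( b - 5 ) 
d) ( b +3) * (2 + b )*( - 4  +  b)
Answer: c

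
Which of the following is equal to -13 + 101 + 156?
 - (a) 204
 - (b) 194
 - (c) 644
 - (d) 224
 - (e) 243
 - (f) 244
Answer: f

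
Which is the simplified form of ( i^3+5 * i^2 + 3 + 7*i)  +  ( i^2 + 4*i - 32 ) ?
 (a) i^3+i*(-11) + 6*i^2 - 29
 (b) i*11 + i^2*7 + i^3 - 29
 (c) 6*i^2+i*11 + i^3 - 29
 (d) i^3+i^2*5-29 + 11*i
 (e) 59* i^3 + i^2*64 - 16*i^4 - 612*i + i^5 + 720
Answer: c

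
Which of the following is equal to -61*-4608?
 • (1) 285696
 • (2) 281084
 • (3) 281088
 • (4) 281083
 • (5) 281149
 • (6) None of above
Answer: 3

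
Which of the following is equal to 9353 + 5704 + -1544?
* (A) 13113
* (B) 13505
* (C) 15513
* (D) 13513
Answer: D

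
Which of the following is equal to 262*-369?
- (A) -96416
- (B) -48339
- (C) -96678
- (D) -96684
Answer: C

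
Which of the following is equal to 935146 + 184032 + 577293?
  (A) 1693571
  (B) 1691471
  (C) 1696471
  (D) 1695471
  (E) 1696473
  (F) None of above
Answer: C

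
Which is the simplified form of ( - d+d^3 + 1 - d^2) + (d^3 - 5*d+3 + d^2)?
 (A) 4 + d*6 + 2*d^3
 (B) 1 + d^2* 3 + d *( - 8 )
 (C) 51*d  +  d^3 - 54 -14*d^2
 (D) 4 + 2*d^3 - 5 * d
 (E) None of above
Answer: E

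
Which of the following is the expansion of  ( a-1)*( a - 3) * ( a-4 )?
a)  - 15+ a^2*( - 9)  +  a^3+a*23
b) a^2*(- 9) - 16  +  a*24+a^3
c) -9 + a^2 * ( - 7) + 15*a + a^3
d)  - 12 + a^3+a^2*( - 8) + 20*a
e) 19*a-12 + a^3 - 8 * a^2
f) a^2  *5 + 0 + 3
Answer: e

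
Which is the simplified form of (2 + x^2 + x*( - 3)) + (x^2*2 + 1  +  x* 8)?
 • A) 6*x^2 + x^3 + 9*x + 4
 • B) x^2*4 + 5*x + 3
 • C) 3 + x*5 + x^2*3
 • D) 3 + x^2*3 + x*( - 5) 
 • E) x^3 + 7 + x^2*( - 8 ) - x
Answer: C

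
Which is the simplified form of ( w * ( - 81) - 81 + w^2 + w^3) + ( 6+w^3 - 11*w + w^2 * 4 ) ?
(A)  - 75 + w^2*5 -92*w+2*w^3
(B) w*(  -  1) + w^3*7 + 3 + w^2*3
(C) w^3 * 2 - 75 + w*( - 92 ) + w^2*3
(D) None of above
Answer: A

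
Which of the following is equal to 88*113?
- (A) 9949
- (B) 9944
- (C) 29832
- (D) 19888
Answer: B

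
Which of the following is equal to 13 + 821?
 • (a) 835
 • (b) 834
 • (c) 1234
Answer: b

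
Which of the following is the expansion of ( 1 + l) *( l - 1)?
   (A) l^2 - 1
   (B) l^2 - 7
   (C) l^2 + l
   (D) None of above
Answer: A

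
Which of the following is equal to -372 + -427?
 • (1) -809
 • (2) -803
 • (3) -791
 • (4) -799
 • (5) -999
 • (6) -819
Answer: 4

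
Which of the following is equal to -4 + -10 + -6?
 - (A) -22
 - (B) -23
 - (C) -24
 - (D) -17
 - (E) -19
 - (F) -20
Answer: F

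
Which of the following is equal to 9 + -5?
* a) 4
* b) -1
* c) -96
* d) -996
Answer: a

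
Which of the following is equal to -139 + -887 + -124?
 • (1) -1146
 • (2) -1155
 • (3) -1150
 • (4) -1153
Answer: 3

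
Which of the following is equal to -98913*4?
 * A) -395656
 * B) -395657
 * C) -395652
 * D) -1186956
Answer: C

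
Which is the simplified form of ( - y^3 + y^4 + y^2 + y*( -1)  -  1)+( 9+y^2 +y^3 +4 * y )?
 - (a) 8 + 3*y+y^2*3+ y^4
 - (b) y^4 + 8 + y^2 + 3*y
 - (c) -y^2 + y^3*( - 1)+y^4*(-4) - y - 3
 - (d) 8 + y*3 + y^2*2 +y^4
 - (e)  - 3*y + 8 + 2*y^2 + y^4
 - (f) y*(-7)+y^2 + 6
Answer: d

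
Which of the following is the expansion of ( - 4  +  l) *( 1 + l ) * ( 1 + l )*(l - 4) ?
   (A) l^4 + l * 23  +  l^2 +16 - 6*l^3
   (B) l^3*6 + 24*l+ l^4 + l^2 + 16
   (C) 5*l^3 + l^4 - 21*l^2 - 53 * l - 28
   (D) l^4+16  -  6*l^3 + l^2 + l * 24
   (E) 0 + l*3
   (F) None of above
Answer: D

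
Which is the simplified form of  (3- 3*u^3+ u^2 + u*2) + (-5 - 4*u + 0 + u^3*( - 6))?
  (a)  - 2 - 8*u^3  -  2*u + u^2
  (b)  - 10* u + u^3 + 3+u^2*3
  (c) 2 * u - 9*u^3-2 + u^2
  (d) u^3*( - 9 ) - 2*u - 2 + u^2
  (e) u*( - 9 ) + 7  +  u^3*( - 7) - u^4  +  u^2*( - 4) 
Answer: d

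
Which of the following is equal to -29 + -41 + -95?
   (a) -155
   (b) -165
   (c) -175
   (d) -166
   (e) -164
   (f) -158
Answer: b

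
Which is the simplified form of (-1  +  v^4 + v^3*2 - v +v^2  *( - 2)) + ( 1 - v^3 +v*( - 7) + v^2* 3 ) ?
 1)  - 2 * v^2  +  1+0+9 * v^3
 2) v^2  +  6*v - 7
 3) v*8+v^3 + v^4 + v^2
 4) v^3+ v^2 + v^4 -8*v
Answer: 4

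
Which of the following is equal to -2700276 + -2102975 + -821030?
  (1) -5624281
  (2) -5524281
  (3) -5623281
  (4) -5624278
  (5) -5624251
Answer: 1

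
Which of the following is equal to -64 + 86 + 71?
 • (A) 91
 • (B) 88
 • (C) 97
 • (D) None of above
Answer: D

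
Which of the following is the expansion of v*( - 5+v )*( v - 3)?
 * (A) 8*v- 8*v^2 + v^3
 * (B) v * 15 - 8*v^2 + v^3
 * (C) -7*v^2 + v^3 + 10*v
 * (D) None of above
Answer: B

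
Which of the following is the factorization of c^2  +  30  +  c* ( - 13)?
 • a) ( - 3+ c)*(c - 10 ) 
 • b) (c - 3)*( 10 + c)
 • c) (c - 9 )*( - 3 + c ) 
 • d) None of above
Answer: a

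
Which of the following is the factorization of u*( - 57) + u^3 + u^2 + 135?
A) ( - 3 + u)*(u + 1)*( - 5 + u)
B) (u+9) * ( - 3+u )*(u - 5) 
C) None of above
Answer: B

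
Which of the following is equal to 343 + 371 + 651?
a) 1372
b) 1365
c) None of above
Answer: b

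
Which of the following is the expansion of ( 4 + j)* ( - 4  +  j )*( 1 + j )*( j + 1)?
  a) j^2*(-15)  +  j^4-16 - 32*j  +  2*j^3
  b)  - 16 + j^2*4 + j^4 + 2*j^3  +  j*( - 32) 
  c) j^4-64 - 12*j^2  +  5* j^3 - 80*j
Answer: a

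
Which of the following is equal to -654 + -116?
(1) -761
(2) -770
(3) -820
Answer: 2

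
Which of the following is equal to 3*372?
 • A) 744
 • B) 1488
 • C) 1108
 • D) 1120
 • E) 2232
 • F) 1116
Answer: F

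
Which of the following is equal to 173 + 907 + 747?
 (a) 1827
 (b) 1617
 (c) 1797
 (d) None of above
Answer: a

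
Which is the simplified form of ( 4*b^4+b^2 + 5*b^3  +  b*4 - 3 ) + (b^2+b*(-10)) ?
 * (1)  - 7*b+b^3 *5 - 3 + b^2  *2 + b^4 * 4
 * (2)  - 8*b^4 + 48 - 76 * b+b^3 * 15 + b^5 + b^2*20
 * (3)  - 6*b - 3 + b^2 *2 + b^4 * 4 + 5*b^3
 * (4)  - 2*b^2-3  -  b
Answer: 3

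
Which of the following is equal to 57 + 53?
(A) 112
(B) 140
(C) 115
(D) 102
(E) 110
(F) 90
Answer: E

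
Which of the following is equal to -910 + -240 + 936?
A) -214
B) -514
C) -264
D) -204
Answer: A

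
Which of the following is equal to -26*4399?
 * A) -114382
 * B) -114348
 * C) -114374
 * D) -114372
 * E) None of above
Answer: C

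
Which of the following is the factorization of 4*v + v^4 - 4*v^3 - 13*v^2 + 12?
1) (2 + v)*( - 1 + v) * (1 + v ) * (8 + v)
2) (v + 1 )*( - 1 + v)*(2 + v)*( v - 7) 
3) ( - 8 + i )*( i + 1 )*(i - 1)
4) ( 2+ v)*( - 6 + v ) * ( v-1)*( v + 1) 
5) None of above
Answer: 4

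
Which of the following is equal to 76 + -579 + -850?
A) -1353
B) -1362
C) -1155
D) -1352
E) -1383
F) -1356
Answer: A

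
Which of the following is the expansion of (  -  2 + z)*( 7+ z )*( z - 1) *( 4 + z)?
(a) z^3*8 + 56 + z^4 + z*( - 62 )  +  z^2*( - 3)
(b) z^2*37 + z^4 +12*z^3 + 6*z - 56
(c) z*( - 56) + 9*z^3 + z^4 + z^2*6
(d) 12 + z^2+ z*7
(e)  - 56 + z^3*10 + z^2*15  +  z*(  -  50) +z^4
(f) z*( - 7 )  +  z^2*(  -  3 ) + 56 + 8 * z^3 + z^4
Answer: a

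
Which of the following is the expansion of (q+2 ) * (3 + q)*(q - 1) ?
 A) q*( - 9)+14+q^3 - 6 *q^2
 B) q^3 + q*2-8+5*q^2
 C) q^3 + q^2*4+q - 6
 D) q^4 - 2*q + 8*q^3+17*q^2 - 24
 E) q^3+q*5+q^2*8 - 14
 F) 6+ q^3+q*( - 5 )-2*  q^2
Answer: C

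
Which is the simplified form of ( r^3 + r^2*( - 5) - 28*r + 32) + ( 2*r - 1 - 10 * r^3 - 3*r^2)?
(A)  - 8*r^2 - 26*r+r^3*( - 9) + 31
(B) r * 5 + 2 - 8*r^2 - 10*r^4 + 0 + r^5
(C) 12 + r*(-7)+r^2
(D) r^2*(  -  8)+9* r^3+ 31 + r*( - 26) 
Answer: A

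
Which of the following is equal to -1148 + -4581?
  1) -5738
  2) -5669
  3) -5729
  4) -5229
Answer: 3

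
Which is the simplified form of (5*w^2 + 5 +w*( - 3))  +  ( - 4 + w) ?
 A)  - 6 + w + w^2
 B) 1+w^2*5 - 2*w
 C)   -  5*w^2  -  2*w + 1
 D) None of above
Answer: B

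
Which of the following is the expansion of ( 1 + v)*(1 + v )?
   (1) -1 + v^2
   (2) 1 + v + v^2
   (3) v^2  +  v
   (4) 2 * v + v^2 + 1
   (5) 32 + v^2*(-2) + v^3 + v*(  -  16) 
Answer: 4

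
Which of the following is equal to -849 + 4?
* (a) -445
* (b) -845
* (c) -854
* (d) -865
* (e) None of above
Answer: b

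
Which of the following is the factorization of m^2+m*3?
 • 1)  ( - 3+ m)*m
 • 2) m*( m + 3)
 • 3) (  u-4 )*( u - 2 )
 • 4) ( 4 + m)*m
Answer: 2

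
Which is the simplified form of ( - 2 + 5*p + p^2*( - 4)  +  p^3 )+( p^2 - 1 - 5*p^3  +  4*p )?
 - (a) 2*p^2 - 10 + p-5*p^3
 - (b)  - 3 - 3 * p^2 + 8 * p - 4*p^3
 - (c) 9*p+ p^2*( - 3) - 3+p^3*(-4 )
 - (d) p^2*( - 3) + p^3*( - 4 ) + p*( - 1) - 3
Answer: c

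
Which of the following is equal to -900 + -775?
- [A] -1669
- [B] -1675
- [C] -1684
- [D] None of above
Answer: B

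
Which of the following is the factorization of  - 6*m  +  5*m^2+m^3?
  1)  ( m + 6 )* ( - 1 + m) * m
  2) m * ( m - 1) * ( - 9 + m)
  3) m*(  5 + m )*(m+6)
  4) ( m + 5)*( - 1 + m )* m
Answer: 1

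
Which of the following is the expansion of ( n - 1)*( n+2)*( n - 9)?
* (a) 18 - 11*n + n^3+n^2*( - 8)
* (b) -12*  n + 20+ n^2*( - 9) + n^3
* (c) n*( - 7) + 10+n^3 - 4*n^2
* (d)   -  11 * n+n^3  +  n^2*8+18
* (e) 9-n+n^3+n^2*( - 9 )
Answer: a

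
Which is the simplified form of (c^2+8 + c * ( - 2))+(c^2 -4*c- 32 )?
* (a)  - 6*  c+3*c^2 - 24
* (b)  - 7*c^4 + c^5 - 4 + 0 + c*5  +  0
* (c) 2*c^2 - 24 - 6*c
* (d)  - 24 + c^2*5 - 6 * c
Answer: c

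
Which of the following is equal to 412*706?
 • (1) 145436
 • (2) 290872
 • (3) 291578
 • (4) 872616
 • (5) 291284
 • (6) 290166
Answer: 2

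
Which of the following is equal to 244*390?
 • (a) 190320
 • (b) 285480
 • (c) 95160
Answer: c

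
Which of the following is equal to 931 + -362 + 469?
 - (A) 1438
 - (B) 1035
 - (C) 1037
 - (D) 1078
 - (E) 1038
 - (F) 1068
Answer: E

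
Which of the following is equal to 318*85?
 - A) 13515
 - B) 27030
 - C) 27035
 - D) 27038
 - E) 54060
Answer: B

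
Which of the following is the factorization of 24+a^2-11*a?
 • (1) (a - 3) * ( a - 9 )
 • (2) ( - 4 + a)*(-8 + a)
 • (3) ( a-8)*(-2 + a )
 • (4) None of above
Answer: 4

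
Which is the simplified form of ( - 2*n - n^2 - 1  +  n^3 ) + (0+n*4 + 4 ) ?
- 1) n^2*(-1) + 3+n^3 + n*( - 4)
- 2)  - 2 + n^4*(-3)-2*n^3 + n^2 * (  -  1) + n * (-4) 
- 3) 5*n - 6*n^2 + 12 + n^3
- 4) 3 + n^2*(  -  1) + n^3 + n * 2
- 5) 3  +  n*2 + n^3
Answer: 4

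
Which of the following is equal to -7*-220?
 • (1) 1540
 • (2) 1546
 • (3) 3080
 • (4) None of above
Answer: 1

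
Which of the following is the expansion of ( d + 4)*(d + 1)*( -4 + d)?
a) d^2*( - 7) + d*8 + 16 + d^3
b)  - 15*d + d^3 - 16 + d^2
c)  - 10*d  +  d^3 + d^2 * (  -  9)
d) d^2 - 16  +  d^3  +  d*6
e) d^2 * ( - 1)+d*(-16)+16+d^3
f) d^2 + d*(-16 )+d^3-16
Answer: f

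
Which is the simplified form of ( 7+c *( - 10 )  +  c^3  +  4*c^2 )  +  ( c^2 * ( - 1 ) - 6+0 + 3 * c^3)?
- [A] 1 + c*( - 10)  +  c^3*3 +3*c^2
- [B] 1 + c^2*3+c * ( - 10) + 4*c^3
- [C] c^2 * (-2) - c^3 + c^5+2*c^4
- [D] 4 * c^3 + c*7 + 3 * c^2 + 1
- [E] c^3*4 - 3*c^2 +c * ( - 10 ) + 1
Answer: B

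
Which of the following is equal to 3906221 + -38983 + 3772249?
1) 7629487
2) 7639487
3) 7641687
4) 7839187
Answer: 2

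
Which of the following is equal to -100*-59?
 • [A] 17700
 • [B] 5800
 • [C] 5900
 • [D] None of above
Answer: C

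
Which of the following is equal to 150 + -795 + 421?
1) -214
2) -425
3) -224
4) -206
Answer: 3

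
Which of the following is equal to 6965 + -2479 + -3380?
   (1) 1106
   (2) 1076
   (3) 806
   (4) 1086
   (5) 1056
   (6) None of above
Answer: 1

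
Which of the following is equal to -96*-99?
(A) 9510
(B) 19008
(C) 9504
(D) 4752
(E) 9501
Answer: C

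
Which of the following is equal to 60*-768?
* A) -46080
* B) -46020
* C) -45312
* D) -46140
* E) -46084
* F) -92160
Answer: A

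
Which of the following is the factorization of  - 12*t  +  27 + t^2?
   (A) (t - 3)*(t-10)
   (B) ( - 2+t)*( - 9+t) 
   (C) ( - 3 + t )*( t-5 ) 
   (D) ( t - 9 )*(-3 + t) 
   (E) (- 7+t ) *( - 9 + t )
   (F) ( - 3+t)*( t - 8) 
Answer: D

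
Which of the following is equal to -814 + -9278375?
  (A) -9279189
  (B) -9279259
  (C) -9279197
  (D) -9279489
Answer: A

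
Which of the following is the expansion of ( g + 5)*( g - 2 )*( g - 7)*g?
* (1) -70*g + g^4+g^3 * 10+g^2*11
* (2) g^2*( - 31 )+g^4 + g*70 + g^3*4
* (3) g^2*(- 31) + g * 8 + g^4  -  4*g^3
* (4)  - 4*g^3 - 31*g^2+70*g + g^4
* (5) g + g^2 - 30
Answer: 4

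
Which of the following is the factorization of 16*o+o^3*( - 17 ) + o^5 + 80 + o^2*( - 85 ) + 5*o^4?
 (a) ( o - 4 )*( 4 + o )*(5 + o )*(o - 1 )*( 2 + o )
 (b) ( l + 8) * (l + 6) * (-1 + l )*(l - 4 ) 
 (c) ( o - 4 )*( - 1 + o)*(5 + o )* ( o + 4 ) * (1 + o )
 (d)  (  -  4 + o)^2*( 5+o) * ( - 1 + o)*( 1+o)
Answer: c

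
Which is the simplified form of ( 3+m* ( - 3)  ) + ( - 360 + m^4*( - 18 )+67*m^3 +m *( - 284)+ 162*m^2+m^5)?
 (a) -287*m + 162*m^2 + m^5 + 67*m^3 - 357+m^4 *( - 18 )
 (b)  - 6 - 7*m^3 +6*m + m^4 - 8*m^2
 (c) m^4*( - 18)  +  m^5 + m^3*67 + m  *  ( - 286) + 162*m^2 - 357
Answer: a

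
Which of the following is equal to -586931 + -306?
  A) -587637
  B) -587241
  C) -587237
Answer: C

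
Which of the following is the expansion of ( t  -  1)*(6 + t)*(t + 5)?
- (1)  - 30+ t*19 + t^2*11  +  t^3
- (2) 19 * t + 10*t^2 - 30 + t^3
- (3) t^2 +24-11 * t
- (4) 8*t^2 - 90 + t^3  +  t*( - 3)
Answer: 2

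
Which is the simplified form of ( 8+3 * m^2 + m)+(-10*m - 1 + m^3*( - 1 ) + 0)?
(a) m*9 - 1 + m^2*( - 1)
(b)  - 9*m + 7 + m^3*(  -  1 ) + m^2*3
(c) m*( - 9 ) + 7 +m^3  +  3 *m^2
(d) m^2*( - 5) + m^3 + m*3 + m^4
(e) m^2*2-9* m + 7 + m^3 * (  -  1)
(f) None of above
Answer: b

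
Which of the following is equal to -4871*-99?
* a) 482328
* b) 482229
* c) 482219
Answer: b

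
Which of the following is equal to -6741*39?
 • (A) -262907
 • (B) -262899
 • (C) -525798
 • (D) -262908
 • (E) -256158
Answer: B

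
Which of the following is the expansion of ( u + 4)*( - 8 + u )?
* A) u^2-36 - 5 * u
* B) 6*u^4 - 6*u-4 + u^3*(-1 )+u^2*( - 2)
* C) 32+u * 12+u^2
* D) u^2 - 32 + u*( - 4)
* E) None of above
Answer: D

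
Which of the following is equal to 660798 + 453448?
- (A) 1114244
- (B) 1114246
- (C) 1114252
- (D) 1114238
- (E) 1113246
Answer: B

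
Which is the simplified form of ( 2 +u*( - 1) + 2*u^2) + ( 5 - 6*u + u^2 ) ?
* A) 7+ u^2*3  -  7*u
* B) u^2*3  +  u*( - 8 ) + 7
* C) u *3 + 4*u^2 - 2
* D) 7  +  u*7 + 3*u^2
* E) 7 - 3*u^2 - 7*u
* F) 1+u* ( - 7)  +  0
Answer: A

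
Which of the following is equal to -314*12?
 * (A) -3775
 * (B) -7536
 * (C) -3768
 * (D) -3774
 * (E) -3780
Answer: C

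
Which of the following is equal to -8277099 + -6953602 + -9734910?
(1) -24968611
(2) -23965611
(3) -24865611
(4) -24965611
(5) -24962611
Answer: 4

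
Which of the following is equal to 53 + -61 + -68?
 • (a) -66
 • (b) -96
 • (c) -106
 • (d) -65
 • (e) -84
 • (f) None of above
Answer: f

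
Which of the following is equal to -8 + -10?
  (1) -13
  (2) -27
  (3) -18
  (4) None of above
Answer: 3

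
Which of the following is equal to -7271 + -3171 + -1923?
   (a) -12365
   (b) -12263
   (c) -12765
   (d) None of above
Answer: a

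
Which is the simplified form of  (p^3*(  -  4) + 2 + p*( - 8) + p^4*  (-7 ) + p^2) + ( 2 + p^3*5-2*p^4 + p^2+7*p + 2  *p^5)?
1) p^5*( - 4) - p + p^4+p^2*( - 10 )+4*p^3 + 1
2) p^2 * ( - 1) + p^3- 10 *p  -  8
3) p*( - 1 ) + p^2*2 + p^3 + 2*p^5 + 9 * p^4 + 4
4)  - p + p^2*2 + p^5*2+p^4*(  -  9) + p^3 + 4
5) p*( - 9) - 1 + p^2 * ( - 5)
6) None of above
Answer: 4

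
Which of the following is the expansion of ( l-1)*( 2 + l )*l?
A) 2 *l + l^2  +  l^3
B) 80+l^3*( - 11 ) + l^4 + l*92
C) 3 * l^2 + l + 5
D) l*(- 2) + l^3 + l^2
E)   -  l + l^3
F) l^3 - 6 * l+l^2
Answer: D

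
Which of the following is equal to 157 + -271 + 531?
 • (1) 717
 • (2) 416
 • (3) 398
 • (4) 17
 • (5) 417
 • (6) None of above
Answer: 5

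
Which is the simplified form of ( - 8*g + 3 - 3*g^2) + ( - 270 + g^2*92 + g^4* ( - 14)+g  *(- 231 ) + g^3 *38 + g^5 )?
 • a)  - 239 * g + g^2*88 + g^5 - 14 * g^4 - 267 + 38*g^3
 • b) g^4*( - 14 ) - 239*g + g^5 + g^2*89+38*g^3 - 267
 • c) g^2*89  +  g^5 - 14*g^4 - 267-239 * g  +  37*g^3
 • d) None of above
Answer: b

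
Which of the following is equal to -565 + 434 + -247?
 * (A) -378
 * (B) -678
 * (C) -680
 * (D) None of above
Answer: A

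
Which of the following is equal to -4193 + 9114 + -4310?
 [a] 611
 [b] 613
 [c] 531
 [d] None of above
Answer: a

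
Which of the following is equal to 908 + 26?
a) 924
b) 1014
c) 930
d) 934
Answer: d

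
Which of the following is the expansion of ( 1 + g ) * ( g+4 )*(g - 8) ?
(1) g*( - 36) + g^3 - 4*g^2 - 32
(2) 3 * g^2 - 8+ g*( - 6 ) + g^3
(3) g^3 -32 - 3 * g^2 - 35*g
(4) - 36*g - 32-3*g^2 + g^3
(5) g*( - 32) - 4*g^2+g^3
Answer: 4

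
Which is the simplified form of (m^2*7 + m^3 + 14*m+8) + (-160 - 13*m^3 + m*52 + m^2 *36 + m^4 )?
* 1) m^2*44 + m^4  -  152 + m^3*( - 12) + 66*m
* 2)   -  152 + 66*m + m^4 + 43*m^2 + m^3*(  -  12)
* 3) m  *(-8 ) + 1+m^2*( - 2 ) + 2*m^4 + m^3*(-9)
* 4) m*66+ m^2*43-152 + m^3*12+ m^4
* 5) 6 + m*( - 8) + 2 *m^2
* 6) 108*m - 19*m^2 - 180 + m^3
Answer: 2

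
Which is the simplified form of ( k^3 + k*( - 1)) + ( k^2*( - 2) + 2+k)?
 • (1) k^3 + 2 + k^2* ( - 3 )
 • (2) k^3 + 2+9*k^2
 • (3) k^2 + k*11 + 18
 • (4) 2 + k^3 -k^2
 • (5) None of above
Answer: 5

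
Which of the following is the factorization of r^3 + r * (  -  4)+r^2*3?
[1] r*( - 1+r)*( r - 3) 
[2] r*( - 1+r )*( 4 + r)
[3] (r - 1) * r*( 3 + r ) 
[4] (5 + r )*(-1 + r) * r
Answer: 2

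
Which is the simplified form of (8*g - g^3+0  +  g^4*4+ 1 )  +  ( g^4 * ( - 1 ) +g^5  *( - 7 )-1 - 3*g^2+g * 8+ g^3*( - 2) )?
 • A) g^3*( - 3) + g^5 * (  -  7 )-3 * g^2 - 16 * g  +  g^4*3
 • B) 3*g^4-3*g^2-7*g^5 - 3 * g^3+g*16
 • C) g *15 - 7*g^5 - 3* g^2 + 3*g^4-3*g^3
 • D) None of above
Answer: B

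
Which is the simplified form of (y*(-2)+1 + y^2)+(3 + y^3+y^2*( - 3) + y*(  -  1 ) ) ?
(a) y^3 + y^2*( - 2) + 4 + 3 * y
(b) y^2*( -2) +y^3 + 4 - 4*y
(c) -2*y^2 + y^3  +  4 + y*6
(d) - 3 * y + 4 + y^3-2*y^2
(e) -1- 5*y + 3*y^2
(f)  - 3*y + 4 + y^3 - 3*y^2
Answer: d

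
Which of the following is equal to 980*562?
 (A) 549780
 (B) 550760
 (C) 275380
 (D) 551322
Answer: B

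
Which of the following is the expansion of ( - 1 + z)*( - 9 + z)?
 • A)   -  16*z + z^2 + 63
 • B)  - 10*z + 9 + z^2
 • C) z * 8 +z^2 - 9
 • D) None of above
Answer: B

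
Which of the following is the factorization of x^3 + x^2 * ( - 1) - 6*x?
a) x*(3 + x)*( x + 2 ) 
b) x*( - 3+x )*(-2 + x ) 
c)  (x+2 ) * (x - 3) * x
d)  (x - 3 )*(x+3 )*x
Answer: c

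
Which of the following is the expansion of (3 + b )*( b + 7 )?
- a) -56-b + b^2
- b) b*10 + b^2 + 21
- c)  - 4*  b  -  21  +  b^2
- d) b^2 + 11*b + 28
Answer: b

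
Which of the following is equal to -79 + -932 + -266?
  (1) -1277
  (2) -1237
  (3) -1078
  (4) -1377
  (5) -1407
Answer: 1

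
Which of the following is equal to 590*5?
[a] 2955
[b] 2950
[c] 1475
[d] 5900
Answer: b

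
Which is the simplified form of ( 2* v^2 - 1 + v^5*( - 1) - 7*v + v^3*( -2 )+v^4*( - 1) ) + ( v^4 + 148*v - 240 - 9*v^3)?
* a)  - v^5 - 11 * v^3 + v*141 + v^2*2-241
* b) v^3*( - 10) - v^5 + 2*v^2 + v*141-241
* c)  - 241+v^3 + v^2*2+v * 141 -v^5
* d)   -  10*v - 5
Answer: a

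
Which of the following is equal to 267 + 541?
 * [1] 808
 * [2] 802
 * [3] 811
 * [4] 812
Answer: 1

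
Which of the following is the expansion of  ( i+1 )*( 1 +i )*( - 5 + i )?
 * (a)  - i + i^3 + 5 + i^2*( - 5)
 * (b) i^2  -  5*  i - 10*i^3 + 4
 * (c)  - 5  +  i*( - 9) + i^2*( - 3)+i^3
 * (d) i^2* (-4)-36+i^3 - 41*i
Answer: c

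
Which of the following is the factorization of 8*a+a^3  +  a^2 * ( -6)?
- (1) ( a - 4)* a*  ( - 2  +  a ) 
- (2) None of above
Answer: 1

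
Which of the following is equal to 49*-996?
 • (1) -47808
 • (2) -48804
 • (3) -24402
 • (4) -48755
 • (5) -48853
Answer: 2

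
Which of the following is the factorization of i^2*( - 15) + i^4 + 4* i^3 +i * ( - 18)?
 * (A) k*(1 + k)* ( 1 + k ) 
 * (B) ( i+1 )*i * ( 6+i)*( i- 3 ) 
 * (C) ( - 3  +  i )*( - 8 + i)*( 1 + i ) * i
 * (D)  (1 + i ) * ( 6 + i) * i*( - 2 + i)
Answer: B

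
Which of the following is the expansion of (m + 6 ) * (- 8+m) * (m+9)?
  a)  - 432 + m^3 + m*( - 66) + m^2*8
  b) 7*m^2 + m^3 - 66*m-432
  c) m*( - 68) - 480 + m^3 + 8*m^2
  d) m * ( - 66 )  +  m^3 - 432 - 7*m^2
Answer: b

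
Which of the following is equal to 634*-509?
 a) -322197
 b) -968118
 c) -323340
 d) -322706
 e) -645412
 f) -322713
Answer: d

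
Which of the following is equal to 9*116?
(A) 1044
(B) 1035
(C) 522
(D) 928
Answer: A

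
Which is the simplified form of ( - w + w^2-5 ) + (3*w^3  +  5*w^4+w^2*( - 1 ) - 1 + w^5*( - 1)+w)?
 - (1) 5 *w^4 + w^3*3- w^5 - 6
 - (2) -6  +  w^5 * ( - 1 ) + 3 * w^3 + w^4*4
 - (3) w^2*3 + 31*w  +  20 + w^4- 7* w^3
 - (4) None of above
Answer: 1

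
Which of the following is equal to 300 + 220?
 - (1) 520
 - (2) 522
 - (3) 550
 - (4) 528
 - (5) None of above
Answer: 1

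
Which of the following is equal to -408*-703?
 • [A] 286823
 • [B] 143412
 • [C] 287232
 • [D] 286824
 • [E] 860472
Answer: D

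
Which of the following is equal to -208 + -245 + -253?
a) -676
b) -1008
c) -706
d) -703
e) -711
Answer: c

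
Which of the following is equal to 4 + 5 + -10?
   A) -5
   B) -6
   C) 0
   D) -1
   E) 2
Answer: D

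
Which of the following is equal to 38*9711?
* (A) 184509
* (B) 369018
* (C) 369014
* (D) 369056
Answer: B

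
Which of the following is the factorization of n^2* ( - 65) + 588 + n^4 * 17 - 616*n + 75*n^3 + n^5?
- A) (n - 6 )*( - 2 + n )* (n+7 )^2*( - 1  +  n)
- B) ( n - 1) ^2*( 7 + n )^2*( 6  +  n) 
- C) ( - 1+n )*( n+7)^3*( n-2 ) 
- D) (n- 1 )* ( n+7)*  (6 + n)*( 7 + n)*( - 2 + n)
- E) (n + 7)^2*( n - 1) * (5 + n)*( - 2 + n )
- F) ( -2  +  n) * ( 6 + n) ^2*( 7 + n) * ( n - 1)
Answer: D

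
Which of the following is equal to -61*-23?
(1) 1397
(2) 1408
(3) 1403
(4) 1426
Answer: 3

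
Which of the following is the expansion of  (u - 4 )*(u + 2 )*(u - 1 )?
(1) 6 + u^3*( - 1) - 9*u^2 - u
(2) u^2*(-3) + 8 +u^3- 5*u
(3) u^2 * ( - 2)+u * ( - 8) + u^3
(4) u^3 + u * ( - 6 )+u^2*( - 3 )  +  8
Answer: 4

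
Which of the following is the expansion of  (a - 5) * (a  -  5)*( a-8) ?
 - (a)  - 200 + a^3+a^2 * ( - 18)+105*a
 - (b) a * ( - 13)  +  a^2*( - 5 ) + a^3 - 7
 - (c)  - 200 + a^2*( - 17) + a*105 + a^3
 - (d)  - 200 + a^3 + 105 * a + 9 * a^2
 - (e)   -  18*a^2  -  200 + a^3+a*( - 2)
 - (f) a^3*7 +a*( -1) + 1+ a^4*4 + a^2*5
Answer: a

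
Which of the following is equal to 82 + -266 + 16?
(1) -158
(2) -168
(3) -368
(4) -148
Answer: 2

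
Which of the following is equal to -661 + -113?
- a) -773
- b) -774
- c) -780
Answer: b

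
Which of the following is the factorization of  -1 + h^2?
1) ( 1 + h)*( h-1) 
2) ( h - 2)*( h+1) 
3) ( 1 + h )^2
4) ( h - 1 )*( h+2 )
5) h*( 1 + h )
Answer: 1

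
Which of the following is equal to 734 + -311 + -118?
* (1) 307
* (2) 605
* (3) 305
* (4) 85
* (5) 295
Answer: 3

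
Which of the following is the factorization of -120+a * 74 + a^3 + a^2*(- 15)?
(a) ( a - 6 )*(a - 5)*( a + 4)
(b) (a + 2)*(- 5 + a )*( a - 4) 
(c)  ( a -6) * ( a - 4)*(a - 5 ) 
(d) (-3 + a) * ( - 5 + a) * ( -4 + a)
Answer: c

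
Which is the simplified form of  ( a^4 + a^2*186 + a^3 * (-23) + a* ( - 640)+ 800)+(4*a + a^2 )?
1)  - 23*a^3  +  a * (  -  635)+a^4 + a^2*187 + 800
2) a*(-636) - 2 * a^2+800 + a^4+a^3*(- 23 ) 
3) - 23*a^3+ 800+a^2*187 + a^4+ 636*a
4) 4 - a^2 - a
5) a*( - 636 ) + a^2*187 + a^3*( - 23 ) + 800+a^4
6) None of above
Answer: 5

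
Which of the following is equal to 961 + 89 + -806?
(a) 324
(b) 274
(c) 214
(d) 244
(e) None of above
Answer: d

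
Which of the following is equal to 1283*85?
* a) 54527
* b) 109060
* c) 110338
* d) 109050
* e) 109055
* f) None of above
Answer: e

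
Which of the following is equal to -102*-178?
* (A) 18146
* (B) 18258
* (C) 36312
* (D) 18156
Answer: D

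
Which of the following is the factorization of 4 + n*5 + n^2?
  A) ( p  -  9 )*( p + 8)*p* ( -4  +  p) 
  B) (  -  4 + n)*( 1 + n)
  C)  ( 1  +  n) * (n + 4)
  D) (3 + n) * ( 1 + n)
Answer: C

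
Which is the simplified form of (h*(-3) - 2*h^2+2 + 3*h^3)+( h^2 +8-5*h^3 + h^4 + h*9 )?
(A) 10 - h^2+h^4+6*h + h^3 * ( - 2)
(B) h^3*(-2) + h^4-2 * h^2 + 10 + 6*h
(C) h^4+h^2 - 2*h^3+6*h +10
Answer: A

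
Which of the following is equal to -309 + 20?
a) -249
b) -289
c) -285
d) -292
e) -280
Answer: b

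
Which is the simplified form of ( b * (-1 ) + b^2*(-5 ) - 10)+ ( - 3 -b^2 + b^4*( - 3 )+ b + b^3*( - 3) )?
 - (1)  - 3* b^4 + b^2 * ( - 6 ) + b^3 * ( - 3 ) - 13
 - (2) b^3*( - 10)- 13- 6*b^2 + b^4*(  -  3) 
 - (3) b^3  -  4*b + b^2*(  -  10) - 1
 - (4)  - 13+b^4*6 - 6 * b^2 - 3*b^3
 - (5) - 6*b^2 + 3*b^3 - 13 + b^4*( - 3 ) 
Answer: 1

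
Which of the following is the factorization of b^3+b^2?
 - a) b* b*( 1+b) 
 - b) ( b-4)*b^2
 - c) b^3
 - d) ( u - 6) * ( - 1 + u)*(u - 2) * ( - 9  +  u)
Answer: a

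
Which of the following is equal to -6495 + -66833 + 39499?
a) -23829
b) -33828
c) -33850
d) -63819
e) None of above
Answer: e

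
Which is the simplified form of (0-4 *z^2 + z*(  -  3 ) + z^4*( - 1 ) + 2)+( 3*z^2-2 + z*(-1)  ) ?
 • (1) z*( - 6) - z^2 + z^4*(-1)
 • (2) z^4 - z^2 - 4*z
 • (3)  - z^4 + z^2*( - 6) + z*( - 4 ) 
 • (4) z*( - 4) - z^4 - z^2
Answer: 4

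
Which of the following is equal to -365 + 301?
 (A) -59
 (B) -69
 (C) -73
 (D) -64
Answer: D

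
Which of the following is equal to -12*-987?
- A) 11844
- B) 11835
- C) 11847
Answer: A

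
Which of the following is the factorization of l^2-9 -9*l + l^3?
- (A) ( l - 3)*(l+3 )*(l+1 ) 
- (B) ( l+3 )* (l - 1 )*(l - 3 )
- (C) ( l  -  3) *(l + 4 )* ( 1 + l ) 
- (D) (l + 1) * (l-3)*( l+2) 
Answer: A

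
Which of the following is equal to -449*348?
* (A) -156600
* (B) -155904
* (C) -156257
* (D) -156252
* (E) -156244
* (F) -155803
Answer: D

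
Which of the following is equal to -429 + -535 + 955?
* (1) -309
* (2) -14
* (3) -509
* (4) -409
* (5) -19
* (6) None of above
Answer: 6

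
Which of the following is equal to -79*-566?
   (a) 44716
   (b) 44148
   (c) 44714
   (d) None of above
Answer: c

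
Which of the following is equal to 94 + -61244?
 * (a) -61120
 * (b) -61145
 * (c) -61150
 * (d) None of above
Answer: c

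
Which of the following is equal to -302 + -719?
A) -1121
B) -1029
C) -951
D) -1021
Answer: D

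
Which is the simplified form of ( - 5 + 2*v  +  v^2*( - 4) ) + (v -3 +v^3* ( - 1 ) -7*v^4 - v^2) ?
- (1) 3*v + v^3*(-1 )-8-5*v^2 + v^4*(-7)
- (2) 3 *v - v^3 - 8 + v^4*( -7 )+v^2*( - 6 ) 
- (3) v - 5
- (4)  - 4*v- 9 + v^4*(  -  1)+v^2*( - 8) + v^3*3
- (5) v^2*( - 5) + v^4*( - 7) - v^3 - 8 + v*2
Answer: 1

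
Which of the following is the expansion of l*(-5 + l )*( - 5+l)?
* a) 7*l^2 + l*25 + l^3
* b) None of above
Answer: b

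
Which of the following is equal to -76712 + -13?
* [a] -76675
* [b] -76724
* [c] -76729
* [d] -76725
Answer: d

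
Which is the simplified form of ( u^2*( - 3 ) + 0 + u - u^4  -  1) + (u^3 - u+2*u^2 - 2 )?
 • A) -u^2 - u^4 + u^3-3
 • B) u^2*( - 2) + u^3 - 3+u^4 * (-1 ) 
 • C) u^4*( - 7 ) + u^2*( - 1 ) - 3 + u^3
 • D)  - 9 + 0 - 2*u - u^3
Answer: A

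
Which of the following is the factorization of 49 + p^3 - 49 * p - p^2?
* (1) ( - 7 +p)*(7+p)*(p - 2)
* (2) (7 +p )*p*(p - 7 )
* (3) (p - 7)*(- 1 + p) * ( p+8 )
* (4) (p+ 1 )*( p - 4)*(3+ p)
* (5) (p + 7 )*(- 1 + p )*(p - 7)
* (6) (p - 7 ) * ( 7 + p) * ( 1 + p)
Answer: 5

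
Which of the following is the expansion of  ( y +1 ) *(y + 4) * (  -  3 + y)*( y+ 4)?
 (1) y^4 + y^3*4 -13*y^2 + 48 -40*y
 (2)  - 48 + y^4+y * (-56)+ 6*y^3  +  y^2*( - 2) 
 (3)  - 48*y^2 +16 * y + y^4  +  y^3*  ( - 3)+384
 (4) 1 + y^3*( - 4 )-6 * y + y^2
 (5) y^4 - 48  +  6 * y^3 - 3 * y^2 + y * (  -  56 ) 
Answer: 5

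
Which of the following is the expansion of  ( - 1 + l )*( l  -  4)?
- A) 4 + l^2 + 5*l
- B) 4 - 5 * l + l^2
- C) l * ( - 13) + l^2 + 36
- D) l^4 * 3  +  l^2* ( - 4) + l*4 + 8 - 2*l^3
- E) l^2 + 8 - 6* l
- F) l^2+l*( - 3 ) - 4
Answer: B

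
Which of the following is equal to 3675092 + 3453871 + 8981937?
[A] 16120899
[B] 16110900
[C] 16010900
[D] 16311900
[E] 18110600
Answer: B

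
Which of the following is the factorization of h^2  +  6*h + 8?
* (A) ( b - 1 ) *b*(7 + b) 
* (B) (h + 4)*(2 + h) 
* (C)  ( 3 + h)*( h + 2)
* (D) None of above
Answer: B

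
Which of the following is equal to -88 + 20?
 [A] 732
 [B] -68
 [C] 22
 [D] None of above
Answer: B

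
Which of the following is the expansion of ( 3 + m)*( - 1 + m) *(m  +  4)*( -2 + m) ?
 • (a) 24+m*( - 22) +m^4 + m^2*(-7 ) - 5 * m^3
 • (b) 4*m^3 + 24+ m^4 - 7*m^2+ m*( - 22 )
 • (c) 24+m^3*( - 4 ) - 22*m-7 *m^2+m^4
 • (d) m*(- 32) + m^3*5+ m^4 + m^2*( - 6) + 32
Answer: b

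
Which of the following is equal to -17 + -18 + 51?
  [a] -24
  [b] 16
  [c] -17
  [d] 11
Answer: b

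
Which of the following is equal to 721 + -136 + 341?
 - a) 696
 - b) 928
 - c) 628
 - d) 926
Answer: d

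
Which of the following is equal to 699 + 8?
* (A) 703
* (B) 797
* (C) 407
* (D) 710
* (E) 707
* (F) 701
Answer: E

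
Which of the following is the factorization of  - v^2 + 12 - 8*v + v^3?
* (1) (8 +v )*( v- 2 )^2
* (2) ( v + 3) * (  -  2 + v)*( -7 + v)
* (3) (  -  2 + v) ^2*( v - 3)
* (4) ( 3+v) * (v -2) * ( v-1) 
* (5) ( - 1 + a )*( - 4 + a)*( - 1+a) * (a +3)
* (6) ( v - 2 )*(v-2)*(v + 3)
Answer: 6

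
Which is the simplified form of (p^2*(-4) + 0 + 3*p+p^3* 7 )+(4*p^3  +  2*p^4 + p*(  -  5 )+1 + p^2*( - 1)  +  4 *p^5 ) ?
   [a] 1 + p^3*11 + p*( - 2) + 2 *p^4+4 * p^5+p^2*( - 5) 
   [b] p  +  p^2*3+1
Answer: a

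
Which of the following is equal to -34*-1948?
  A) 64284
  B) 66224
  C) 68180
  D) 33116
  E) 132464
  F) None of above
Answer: F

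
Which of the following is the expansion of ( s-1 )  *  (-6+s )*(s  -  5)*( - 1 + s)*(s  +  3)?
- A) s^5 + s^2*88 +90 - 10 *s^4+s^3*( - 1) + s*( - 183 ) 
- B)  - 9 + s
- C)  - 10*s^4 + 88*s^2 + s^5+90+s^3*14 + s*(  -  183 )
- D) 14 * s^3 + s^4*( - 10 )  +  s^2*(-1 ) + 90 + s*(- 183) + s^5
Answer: C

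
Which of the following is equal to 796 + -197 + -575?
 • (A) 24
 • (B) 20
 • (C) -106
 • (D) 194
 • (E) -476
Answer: A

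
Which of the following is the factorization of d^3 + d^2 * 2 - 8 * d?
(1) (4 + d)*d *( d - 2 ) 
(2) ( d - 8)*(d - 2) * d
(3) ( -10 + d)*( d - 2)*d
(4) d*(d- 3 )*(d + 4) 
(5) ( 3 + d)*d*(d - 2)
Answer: 1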